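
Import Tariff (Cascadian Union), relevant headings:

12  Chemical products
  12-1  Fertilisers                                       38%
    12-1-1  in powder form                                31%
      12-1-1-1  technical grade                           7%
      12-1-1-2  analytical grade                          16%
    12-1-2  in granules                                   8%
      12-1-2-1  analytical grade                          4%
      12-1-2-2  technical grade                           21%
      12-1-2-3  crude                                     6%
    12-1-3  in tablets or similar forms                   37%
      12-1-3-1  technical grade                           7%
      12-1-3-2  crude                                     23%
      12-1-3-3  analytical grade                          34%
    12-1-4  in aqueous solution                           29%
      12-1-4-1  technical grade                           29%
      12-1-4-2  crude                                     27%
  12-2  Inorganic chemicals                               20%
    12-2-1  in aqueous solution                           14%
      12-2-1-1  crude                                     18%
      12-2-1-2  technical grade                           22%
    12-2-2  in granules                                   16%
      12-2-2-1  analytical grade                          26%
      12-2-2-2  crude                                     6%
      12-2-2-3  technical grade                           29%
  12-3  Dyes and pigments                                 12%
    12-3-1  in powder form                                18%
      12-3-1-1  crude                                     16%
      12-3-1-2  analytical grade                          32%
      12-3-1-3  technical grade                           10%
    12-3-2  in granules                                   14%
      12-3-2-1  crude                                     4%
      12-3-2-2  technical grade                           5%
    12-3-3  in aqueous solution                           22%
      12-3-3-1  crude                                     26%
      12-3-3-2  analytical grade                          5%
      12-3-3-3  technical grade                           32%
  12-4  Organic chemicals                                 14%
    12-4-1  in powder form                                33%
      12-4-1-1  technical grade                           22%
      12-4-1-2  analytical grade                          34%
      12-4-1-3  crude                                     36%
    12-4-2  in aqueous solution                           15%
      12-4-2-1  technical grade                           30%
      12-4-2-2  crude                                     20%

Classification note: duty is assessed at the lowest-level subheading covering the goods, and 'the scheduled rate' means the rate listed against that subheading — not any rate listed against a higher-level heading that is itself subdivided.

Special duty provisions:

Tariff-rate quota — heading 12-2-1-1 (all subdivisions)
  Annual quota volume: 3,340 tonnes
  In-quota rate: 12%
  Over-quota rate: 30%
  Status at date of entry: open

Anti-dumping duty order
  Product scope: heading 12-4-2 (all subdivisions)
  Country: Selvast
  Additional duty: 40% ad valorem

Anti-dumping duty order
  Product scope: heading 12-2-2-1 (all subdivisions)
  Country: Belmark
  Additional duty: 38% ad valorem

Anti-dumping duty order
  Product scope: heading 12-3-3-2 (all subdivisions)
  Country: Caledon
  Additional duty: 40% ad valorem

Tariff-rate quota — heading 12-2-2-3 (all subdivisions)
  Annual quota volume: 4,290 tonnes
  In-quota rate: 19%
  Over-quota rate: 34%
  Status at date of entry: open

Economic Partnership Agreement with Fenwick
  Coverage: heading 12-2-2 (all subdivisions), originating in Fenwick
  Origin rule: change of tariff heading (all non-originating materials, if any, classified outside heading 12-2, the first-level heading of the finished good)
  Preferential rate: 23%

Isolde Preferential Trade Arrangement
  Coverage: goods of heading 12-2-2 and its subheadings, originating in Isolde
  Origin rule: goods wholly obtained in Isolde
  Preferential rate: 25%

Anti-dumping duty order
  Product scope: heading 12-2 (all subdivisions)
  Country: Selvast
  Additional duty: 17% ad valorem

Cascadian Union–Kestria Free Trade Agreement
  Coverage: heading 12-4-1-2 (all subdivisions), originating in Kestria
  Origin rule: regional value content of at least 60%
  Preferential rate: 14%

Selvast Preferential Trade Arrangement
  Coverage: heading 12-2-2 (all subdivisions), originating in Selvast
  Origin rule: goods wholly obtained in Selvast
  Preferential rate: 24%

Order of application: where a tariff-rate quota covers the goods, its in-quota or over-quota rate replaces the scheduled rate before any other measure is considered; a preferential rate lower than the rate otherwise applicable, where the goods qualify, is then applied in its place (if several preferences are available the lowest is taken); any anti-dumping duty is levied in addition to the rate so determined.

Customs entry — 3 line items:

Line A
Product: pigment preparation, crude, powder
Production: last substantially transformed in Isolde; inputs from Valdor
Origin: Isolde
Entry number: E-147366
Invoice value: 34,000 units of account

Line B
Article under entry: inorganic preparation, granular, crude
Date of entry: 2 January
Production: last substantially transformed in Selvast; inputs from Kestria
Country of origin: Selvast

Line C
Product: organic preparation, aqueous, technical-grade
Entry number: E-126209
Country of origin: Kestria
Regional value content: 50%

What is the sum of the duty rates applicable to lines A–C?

Line A: pigment → 12-3; powder → 12-3-1; crude → 12-3-1-1. Scheduled 16%. Isolde agreement on 12-2-2: 12-3-1-1 not covered. → 16%.
Line B: inorganic → 12-2; granular → 12-2-2; crude → 12-2-2-2. Scheduled 6%. Selvast agreement on 12-2-2: not wholly obtained; anti-dumping (Selvast, 12-2): +17%; total 6% + 17% = 23%. → 23%.
Line C: organic → 12-4; aqueous → 12-4-2; technical-grade → 12-4-2-1. Scheduled 30%. Kestria agreement on 12-4-1-2: 12-4-2-1 not covered. → 30%.
Sum: 16% + 23% + 30% = 69%.

69%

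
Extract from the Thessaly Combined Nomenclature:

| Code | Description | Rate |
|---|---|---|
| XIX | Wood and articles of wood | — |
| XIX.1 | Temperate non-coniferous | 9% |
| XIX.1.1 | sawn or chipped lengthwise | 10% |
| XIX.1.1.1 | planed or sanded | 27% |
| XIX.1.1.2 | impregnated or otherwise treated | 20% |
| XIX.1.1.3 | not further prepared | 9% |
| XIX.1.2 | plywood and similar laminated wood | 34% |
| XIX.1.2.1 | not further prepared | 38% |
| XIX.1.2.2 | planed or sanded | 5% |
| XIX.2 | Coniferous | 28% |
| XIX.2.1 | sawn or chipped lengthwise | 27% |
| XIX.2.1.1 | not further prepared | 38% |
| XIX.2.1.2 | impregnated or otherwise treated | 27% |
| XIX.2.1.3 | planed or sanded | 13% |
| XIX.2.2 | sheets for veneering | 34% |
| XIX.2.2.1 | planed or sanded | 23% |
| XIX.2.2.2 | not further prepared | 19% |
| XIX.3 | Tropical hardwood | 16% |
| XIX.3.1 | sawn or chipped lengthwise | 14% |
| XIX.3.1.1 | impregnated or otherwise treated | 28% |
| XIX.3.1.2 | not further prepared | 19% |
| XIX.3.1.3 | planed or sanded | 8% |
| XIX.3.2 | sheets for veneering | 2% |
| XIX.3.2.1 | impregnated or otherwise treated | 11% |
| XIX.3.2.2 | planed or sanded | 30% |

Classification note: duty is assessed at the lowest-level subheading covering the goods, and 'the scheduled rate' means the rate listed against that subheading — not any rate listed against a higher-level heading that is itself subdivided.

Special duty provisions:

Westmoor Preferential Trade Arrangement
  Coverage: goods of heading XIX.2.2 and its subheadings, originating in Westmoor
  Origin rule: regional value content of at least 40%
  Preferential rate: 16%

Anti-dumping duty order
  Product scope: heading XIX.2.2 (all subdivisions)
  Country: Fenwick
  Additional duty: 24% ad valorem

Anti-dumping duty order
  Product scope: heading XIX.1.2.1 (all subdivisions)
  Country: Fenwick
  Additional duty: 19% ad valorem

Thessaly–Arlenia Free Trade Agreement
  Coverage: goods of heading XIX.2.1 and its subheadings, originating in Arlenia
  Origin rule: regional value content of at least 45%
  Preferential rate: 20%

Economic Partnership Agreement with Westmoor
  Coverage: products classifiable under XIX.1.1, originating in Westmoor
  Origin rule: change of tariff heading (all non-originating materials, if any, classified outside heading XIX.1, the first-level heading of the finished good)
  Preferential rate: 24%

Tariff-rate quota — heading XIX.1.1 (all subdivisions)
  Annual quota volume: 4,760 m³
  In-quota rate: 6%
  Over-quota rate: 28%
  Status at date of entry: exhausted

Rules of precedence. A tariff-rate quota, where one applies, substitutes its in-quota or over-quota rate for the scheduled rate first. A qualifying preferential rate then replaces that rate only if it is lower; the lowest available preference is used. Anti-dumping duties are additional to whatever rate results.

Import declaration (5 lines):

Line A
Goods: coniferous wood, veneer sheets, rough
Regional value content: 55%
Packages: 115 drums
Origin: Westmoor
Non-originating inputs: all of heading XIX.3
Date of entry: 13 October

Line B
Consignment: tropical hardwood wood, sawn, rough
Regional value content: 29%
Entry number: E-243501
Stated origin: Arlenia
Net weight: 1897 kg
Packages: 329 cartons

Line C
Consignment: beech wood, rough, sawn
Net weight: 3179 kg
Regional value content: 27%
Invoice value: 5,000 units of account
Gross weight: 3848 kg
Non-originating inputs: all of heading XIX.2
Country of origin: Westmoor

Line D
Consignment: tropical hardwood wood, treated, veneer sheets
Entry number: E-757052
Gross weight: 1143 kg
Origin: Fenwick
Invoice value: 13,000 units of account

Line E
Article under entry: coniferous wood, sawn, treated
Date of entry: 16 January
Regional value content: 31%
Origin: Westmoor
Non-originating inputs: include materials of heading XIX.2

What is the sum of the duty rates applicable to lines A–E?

97%

Line A: coniferous → XIX.2; veneer sheets → XIX.2.2; rough → XIX.2.2.2. Scheduled 19%. Westmoor agreement on XIX.2.2: RVC ≥ 40% → 16% available; Westmoor agreement on XIX.1.1: XIX.2.2.2 not covered; preferential 16%. → 16%.
Line B: tropical hardwood → XIX.3; sawn → XIX.3.1; rough → XIX.3.1.2. Scheduled 19%. Arlenia agreement on XIX.2.1: XIX.3.1.2 not covered. → 19%.
Line C: beech → XIX.1; sawn → XIX.1.1; rough → XIX.1.1.3. Scheduled 9%. quota on XIX.1.1 exhausted → over-quota 28%; Westmoor agreement on XIX.2.2: XIX.1.1.3 not covered; Westmoor agreement on XIX.1.1: CTH met → 24% available; preferential 24%. → 24%.
Line D: tropical hardwood → XIX.3; veneer sheets → XIX.3.2; treated → XIX.3.2.1. Scheduled 11%. No special measure applies. → 11%.
Line E: coniferous → XIX.2; sawn → XIX.2.1; treated → XIX.2.1.2. Scheduled 27%. Westmoor agreement on XIX.2.2: XIX.2.1.2 not covered; Westmoor agreement on XIX.1.1: XIX.2.1.2 not covered. → 27%.
Sum: 16% + 19% + 24% + 11% + 27% = 97%.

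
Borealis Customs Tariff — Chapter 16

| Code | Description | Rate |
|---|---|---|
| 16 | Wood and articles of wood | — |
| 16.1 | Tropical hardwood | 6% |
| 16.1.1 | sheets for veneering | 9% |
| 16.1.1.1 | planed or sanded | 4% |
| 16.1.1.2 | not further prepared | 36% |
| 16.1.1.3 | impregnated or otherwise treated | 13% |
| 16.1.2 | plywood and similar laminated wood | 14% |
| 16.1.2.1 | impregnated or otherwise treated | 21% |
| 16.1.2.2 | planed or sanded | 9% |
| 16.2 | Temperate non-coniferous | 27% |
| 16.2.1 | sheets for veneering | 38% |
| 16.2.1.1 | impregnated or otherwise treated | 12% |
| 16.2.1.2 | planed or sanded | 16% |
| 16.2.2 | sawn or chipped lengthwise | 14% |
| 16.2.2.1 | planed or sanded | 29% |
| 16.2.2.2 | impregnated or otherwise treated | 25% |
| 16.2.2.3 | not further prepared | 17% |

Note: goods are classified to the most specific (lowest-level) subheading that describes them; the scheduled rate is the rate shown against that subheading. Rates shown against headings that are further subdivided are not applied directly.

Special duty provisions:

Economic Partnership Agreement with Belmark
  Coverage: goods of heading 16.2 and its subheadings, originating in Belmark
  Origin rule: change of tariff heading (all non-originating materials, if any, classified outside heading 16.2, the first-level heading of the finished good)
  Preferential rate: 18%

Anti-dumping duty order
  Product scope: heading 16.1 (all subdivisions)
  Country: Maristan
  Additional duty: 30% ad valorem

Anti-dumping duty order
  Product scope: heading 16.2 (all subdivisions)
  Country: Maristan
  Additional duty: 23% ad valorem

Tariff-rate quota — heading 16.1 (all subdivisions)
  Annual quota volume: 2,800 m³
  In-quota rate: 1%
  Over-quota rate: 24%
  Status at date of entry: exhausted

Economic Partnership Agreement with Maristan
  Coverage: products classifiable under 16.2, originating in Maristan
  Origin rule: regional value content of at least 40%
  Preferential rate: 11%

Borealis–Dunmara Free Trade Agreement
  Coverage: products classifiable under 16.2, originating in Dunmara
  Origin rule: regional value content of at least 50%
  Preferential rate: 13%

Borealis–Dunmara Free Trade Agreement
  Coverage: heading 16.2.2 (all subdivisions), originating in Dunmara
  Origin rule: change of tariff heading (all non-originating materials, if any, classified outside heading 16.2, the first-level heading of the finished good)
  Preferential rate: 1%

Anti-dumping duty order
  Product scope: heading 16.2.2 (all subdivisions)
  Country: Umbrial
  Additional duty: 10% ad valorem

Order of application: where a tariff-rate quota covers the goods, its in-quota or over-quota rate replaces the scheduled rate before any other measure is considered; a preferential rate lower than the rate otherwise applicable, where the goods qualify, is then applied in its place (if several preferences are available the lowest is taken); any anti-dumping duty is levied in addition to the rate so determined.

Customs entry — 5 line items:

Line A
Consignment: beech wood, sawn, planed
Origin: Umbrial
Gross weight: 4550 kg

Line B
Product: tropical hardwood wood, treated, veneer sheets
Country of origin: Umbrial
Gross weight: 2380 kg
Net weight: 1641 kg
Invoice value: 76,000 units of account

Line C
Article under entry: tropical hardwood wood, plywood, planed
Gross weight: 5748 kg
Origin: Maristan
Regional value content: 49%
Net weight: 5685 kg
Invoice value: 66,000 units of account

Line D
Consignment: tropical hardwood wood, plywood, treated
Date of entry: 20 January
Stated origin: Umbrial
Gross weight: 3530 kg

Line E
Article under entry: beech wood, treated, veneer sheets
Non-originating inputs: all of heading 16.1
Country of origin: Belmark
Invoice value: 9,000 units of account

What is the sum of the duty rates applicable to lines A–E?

Line A: beech → 16.2; sawn → 16.2.2; planed → 16.2.2.1. Scheduled 29%. anti-dumping (Umbrial, 16.2.2): +10%; total 29% + 10% = 39%. → 39%.
Line B: tropical hardwood → 16.1; veneer sheets → 16.1.1; treated → 16.1.1.3. Scheduled 13%. quota on 16.1 exhausted → over-quota 24%. → 24%.
Line C: tropical hardwood → 16.1; plywood → 16.1.2; planed → 16.1.2.2. Scheduled 9%. quota on 16.1 exhausted → over-quota 24%; Maristan agreement on 16.2: 16.1.2.2 not covered; anti-dumping (Maristan, 16.1): +30%; total 24% + 30% = 54%. → 54%.
Line D: tropical hardwood → 16.1; plywood → 16.1.2; treated → 16.1.2.1. Scheduled 21%. quota on 16.1 exhausted → over-quota 24%. → 24%.
Line E: beech → 16.2; veneer sheets → 16.2.1; treated → 16.2.1.1. Scheduled 12%. Belmark agreement on 16.2: CTH met → 18% available; preference 18% not lower than 12% → no reduction. → 12%.
Sum: 39% + 24% + 54% + 24% + 12% = 153%.

153%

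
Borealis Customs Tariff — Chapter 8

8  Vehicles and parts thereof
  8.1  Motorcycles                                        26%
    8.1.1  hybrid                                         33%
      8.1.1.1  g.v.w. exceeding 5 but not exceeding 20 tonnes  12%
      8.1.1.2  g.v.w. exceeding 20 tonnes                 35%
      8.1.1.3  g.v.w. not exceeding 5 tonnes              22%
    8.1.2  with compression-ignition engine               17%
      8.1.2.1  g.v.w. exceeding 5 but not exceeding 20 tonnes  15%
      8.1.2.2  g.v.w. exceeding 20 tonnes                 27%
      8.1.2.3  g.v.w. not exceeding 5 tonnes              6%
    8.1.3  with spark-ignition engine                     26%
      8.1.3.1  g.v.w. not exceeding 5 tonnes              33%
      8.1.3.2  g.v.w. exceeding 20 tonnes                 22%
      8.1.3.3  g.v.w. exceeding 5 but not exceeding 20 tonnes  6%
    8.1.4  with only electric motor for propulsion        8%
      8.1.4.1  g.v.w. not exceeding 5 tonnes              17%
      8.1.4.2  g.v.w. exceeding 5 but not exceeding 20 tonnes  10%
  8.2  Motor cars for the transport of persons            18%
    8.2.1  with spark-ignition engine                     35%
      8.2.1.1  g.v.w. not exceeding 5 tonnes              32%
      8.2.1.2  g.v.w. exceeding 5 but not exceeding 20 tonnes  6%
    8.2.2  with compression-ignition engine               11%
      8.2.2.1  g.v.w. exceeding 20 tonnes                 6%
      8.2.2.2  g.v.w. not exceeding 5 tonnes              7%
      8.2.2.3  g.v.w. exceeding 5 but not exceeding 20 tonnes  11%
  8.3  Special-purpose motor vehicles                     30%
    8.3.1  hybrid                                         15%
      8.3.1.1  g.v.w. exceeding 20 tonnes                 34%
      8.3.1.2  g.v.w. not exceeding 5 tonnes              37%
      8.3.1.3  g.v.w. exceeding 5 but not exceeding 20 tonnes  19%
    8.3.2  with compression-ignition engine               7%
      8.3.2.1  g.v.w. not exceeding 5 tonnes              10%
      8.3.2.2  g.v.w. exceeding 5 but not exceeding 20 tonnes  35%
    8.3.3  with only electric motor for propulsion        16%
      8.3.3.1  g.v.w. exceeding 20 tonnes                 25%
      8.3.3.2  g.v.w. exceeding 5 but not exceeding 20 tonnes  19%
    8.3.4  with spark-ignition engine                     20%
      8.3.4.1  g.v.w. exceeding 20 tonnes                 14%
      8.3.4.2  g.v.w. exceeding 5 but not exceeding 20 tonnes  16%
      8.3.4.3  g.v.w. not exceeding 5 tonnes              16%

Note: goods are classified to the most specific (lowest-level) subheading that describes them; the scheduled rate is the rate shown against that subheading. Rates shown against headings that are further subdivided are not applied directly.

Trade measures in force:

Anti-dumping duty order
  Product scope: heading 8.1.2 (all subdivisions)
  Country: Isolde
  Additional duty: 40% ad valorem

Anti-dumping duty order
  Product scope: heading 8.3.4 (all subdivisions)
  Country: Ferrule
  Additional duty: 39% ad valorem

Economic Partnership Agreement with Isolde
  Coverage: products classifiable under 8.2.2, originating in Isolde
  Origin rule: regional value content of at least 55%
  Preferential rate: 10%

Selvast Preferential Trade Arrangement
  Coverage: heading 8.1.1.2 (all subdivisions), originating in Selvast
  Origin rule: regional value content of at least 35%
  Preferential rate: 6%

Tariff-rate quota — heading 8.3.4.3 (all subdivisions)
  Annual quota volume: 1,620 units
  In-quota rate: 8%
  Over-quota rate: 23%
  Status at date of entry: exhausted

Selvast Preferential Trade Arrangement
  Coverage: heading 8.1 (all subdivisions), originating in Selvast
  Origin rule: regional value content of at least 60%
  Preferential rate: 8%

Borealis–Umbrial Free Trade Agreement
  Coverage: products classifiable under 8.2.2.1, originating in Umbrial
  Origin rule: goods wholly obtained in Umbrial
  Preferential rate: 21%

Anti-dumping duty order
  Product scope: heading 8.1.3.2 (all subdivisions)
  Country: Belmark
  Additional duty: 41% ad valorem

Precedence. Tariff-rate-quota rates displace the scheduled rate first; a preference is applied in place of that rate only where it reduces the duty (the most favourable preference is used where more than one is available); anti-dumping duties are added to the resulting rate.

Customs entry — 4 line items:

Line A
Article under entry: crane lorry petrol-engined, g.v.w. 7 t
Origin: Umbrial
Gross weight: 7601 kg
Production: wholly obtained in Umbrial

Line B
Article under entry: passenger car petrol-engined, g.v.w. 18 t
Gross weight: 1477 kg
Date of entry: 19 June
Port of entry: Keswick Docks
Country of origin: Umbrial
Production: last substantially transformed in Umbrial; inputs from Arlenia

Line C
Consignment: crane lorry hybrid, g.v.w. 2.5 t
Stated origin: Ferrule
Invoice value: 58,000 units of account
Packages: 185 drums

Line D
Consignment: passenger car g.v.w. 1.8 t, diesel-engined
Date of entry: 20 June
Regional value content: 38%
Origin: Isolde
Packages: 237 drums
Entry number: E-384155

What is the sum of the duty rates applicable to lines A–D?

Line A: crane lorry → 8.3; petrol-engined → 8.3.4; g.v.w. 7 t → 8.3.4.2. Scheduled 16%. Umbrial agreement on 8.2.2.1: 8.3.4.2 not covered. → 16%.
Line B: passenger car → 8.2; petrol-engined → 8.2.1; g.v.w. 18 t → 8.2.1.2. Scheduled 6%. Umbrial agreement on 8.2.2.1: 8.2.1.2 not covered. → 6%.
Line C: crane lorry → 8.3; hybrid → 8.3.1; g.v.w. 2.5 t → 8.3.1.2. Scheduled 37%. No special measure applies. → 37%.
Line D: passenger car → 8.2; diesel-engined → 8.2.2; g.v.w. 1.8 t → 8.2.2.2. Scheduled 7%. Isolde agreement on 8.2.2: RVC < 55%. → 7%.
Sum: 16% + 6% + 37% + 7% = 66%.

66%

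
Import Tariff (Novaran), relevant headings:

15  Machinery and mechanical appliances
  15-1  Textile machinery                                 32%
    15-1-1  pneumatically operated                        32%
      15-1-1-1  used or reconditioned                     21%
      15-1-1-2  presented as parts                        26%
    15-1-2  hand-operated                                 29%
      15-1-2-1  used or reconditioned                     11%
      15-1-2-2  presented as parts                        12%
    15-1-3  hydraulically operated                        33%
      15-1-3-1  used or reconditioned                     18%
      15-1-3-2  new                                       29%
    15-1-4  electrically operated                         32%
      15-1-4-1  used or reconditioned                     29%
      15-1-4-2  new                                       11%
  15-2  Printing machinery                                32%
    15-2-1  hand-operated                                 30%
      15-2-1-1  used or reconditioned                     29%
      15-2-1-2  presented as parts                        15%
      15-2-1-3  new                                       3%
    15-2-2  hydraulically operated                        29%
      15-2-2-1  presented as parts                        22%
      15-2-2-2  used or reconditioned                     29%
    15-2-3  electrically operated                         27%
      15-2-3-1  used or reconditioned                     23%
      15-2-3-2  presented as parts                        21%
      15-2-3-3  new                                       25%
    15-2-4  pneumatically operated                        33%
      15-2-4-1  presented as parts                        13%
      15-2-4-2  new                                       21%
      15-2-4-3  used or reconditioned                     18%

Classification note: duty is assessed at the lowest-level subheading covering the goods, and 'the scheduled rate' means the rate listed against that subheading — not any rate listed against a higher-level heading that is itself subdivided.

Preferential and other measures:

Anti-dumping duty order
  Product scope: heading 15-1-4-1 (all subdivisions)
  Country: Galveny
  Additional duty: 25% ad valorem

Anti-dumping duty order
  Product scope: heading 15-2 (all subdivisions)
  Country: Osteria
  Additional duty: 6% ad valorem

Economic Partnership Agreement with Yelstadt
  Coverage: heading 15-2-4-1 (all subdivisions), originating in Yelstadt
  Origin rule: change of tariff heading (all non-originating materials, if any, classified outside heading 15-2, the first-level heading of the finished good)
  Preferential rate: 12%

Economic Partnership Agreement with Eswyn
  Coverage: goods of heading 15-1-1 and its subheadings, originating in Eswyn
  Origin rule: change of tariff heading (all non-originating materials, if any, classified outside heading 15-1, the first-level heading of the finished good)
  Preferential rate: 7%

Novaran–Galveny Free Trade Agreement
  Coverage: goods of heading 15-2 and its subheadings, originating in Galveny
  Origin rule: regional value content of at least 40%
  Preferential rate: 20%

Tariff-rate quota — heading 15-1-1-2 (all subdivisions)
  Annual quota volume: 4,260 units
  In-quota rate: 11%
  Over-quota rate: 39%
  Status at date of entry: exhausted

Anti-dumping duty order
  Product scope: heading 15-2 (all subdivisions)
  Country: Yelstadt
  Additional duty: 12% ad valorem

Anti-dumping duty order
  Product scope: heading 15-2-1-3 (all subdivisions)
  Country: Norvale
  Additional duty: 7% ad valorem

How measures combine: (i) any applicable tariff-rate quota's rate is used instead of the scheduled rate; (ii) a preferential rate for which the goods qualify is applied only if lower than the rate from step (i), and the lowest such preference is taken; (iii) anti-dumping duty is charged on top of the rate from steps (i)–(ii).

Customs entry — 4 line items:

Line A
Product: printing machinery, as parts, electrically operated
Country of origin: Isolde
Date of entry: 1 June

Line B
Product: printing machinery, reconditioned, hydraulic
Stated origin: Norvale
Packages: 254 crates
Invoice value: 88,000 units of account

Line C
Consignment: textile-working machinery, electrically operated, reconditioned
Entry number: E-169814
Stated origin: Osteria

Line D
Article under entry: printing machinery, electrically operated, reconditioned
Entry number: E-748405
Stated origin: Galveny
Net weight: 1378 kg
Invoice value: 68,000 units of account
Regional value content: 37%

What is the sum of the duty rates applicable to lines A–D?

Line A: printing → 15-2; electrically operated → 15-2-3; as parts → 15-2-3-2. Scheduled 21%. No special measure applies. → 21%.
Line B: printing → 15-2; hydraulic → 15-2-2; reconditioned → 15-2-2-2. Scheduled 29%. No special measure applies. → 29%.
Line C: textile-working → 15-1; electrically operated → 15-1-4; reconditioned → 15-1-4-1. Scheduled 29%. No special measure applies. → 29%.
Line D: printing → 15-2; electrically operated → 15-2-3; reconditioned → 15-2-3-1. Scheduled 23%. Galveny agreement on 15-2: RVC < 40%. → 23%.
Sum: 21% + 29% + 29% + 23% = 102%.

102%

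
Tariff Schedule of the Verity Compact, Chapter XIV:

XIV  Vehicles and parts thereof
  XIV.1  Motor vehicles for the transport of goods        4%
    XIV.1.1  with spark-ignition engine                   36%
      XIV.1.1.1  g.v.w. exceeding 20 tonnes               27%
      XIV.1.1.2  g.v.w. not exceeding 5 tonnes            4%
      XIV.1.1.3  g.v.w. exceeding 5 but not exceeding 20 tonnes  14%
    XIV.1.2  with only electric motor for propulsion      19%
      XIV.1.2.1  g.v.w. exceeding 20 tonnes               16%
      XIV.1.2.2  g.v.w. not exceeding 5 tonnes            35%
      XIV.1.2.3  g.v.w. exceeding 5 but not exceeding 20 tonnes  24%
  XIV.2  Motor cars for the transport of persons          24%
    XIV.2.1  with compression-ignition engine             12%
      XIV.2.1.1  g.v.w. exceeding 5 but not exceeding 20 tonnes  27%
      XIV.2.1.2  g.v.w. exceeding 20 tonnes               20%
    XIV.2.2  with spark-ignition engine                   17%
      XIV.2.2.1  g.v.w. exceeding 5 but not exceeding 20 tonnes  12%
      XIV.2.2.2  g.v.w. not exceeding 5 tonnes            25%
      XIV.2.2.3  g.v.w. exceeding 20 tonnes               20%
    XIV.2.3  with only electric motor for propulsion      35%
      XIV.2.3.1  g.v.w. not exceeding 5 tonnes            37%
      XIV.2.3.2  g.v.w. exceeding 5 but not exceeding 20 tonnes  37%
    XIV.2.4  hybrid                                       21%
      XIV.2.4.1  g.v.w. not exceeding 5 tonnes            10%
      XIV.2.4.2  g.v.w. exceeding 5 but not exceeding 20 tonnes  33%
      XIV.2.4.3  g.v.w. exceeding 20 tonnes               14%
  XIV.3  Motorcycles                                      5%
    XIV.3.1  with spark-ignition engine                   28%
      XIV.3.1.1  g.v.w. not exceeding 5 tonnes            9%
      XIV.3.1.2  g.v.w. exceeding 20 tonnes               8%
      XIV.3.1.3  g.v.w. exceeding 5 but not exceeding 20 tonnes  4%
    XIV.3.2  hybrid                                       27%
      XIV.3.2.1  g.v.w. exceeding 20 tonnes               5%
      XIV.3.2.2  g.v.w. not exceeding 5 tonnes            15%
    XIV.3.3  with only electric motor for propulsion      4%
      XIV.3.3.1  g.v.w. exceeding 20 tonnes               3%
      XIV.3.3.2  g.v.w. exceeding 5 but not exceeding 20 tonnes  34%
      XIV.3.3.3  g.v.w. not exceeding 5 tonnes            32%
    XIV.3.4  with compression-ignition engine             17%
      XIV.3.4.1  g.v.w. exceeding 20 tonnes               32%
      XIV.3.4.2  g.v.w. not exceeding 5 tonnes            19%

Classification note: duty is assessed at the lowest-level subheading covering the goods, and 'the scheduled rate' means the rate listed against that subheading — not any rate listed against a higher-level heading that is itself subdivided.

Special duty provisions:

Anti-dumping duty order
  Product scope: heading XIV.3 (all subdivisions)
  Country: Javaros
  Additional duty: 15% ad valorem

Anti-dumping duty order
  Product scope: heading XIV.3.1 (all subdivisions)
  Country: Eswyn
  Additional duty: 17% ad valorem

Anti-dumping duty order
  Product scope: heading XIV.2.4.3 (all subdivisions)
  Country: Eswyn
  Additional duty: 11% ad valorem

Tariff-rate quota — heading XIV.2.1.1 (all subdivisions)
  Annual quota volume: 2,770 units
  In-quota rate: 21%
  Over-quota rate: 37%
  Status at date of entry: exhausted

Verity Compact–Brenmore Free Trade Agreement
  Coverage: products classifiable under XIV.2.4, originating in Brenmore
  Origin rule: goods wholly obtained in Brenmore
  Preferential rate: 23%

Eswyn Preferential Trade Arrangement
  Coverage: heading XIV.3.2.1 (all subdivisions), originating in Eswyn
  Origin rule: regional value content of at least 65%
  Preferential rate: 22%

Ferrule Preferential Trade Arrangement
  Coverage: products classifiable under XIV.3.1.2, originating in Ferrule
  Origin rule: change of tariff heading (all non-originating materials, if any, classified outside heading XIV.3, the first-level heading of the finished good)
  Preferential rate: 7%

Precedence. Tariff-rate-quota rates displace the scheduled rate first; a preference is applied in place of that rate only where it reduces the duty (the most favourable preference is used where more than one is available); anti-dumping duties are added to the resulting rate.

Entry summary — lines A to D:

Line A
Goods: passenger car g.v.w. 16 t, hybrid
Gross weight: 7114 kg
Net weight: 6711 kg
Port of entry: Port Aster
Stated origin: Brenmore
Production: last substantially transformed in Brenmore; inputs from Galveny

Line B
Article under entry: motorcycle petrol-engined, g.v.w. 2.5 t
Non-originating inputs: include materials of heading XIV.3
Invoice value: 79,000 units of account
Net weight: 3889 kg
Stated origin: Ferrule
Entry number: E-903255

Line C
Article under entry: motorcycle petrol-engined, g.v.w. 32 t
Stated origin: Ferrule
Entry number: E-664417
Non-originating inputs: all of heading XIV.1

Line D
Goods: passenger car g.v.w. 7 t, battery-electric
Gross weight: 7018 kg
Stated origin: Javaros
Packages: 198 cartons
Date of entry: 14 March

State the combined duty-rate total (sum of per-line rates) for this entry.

86%

Line A: passenger car → XIV.2; hybrid → XIV.2.4; g.v.w. 16 t → XIV.2.4.2. Scheduled 33%. Brenmore agreement on XIV.2.4: not wholly obtained. → 33%.
Line B: motorcycle → XIV.3; petrol-engined → XIV.3.1; g.v.w. 2.5 t → XIV.3.1.1. Scheduled 9%. Ferrule agreement on XIV.3.1.2: XIV.3.1.1 not covered. → 9%.
Line C: motorcycle → XIV.3; petrol-engined → XIV.3.1; g.v.w. 32 t → XIV.3.1.2. Scheduled 8%. Ferrule agreement on XIV.3.1.2: CTH met → 7% available; preferential 7%. → 7%.
Line D: passenger car → XIV.2; battery-electric → XIV.2.3; g.v.w. 7 t → XIV.2.3.2. Scheduled 37%. No special measure applies. → 37%.
Sum: 33% + 9% + 7% + 37% = 86%.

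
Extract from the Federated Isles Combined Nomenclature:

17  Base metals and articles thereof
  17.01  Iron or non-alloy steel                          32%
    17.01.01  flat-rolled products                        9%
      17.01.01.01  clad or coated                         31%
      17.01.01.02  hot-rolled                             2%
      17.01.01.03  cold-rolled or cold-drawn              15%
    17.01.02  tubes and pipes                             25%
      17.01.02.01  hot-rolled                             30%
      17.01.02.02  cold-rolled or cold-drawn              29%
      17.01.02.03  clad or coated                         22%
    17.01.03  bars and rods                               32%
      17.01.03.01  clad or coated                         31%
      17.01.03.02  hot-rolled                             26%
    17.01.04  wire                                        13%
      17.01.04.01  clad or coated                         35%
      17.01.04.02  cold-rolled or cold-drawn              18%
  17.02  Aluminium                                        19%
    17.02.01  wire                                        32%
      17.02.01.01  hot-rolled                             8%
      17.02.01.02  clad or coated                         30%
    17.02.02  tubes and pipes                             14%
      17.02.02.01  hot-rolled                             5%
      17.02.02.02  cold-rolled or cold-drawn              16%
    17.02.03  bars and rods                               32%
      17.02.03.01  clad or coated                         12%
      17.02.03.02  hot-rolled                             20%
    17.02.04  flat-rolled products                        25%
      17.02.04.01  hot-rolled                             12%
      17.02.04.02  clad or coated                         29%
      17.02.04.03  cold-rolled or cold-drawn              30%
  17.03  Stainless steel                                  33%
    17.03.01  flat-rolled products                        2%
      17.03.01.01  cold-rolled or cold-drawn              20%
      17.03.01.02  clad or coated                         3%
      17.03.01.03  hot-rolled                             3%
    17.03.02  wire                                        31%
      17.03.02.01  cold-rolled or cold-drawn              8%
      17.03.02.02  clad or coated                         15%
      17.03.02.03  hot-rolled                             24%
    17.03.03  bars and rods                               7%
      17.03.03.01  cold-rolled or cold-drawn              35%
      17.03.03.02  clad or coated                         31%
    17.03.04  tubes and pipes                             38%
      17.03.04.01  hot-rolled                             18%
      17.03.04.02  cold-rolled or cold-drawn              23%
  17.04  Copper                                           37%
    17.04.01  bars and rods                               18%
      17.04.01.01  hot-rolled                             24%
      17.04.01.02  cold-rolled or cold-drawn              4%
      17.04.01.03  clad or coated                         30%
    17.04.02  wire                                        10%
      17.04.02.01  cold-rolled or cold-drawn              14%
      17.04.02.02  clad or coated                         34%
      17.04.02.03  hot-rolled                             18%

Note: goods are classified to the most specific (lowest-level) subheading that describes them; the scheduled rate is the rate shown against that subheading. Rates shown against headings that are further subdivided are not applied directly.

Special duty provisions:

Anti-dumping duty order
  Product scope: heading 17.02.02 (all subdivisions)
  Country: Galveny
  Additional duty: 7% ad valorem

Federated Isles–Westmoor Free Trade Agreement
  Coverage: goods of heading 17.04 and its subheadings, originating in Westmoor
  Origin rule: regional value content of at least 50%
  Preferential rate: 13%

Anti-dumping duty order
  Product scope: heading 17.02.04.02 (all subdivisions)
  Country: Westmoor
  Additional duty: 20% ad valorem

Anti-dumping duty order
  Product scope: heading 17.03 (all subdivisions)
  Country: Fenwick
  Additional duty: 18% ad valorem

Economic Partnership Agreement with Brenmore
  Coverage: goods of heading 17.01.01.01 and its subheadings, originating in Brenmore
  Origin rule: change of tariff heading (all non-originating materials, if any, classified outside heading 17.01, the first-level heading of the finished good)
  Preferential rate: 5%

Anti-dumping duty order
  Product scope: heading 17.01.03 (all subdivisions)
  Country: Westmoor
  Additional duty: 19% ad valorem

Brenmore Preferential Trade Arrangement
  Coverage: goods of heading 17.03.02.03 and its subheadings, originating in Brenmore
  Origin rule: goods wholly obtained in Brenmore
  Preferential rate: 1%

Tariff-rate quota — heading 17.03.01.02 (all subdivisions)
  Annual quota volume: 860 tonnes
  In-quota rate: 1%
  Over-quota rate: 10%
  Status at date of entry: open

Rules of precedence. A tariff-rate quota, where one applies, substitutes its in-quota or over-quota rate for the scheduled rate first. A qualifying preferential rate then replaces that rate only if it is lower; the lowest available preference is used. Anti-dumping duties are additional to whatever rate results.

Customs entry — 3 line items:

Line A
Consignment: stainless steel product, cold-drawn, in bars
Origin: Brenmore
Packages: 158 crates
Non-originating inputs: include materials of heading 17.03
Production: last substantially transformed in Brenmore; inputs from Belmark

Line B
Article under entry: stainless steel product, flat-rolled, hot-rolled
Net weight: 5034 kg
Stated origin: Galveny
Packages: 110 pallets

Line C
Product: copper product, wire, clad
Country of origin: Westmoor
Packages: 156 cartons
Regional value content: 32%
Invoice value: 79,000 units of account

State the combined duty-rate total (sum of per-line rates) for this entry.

Line A: stainless steel → 17.03; in bars → 17.03.03; cold-drawn → 17.03.03.01. Scheduled 35%. Brenmore agreement on 17.01.01.01: 17.03.03.01 not covered; Brenmore agreement on 17.03.02.03: 17.03.03.01 not covered. → 35%.
Line B: stainless steel → 17.03; flat-rolled → 17.03.01; hot-rolled → 17.03.01.03. Scheduled 3%. No special measure applies. → 3%.
Line C: copper → 17.04; wire → 17.04.02; clad → 17.04.02.02. Scheduled 34%. Westmoor agreement on 17.04: RVC < 50%. → 34%.
Sum: 35% + 3% + 34% = 72%.

72%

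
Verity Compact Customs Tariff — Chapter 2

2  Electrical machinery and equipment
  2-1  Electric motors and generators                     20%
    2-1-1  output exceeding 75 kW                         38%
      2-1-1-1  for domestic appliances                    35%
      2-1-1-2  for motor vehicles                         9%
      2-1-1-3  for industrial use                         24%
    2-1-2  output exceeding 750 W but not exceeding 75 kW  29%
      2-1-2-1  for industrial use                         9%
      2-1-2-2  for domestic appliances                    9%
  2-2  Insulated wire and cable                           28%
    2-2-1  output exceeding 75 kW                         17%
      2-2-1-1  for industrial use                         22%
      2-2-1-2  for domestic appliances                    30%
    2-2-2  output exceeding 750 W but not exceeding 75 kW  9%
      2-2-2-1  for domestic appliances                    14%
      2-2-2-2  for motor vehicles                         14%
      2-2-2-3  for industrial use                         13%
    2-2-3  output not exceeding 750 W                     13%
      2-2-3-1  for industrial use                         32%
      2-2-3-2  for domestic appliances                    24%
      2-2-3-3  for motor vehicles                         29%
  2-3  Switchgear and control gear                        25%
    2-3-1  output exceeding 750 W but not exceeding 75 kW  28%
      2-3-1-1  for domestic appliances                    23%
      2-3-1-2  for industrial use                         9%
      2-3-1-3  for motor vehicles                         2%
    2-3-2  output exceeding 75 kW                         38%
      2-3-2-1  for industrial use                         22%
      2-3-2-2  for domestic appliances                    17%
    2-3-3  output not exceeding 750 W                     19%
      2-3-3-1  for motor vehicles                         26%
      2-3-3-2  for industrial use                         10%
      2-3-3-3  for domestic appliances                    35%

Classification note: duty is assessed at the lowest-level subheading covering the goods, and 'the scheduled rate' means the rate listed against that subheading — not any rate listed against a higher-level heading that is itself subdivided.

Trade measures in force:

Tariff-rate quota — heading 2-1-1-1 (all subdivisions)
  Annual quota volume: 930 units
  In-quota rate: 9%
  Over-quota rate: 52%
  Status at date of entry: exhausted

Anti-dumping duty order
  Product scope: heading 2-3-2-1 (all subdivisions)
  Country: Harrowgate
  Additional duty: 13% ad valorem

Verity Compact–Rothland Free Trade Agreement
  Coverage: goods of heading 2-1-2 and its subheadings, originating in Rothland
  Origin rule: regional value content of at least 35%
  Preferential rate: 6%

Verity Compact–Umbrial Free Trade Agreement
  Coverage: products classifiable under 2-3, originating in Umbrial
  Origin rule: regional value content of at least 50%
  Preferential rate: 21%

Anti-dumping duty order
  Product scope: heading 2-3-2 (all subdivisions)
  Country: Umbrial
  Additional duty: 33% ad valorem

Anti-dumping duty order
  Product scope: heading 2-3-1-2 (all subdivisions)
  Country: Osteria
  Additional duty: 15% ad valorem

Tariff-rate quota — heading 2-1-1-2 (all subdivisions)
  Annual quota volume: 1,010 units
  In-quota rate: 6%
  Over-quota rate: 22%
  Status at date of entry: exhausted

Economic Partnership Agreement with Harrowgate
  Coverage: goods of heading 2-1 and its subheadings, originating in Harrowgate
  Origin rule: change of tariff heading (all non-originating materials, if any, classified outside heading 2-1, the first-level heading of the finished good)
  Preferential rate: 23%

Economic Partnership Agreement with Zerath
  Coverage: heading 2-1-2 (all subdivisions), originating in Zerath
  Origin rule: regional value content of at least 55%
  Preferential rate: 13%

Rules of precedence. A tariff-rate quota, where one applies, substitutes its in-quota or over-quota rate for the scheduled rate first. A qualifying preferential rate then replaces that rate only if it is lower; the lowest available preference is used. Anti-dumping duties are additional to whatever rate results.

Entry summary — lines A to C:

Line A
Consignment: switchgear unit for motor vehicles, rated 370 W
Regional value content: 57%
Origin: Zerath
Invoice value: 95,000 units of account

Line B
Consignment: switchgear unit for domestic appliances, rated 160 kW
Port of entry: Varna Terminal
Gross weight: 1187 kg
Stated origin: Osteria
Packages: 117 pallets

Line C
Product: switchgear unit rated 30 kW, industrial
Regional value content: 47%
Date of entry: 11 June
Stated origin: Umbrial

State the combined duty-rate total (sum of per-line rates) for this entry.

52%

Line A: switchgear unit → 2-3; rated 370 W → 2-3-3; for motor vehicles → 2-3-3-1. Scheduled 26%. Zerath agreement on 2-1-2: 2-3-3-1 not covered. → 26%.
Line B: switchgear unit → 2-3; rated 160 kW → 2-3-2; for domestic appliances → 2-3-2-2. Scheduled 17%. No special measure applies. → 17%.
Line C: switchgear unit → 2-3; rated 30 kW → 2-3-1; industrial → 2-3-1-2. Scheduled 9%. Umbrial agreement on 2-3: RVC < 50%. → 9%.
Sum: 26% + 17% + 9% = 52%.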